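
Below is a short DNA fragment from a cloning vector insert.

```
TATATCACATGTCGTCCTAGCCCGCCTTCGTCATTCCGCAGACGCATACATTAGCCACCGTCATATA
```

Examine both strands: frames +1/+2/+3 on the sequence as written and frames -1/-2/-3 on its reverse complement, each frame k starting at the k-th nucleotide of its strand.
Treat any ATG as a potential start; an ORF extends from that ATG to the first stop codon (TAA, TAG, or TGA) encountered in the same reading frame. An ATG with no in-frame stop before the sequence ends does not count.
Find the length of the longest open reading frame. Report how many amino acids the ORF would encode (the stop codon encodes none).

15

Reverse complement (5'→3'): TATATGACGGTGGCTAATGTATGCGTCTGCGGAATGACGAAGGCGGGCTAGGACGACATGTGATATA
Frame +1: TAT ATC ACA TGT CGT CCT AGC CCG CCT TCG TCA TTC CGC AGA CGC ATA CAT TAG CCA CCG TCA TAT — no ATG→stop ORF.
Frame +2: ATA TCA CAT GTC GTC CTA GCC CGC CTT CGT CAT TCC GCA GAC GCA TAC ATT AGC CAC CGT CAT ATA — no ATG→stop ORF.
Frame +3: TAT CAC ATG TCG TCC TAG CCC GCC TTC GTC ATT CCG CAG ACG CAT ACA TTA GCC ACC GTC ATA — ATG at 9, stop TAG at 18 → 12 nt.
Frame -1: TAT ATG ACG GTG GCT AAT GTA TGC GTC TGC GGA ATG ACG AAG GCG GGC TAG GAC GAC ATG TGA TAT — ATG at 4, stop TAG at 49 → 48 nt; ATG at 34, stop TAG at 49 → 18 nt; ATG at 58, stop TGA at 61 → 6 nt.
Frame -2: ATA TGA CGG TGG CTA ATG TAT GCG TCT GCG GAA TGA CGA AGG CGG GCT AGG ACG ACA TGT GAT ATA — ATG at 17, stop TGA at 35 → 21 nt.
Frame -3: TAT GAC GGT GGC TAA TGT ATG CGT CTG CGG AAT GAC GAA GGC GGG CTA GGA CGA CAT GTG ATA — no ATG→stop ORF.
Longest: frame -1, positions 4–51, 48 nt = 16 codons = 15 aa. → 15 amino acids.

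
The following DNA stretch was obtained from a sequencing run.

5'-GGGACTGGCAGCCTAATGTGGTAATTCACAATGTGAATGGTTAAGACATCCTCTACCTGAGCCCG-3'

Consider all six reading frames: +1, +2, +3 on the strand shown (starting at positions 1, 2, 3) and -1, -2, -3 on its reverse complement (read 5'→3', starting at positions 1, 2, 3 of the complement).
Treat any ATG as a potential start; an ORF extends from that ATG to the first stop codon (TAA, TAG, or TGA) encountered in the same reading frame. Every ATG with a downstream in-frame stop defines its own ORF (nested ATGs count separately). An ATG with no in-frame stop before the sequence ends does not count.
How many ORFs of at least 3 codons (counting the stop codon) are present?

3

Reverse complement (5'→3'): CGGGCTCAGGTAGAGGATGTCTTAACCATTCACATTGTGAATTACCACATTAGGCTGCCAGTCCC
Frame +1: GGG ACT GGC AGC CTA ATG TGG TAA TTC ACA ATG TGA ATG GTT AAG ACA TCC TCT ACC TGA GCC — ATG at 16, stop TAA at 22 → 9 nt; ATG at 31, stop TGA at 34 → 6 nt; ATG at 37, stop TGA at 58 → 24 nt.
Frame +2: GGA CTG GCA GCC TAA TGT GGT AAT TCA CAA TGT GAA TGG TTA AGA CAT CCT CTA CCT GAG CCC — no ATG→stop ORF.
Frame +3: GAC TGG CAG CCT AAT GTG GTA ATT CAC AAT GTG AAT GGT TAA GAC ATC CTC TAC CTG AGC CCG — no ATG→stop ORF.
Frame -1: CGG GCT CAG GTA GAG GAT GTC TTA ACC ATT CAC ATT GTG AAT TAC CAC ATT AGG CTG CCA GTC — no ATG→stop ORF.
Frame -2: GGG CTC AGG TAG AGG ATG TCT TAA CCA TTC ACA TTG TGA ATT ACC ACA TTA GGC TGC CAG TCC — ATG at 17, stop TAA at 23 → 9 nt.
Frame -3: GGC TCA GGT AGA GGA TGT CTT AAC CAT TCA CAT TGT GAA TTA CCA CAT TAG GCT GCC AGT CCC — no ATG→stop ORF.
ORFs ≥ 3 codons: frame +1 16–24 (3 codons), frame +1 37–60 (8 codons), frame -2 17–25 (3 codons). Count = 3.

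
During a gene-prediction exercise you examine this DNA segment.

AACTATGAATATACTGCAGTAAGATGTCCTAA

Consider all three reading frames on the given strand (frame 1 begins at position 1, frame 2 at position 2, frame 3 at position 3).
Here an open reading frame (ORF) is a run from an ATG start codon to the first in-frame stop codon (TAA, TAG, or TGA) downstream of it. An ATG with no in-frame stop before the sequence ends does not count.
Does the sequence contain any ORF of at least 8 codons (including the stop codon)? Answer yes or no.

Frame 1: AAC TAT GAA TAT ACT GCA GTA AGA TGT CCT — no ATG→stop ORF.
Frame 2: ACT ATG AAT ATA CTG CAG TAA GAT GTC CTA — ATG at 5, stop TAA at 20 → 18 nt.
Frame 3: CTA TGA ATA TAC TGC AGT AAG ATG TCC TAA — ATG at 24, stop TAA at 30 → 9 nt.
Largest ORF found is 6 codons < 8, so no.

no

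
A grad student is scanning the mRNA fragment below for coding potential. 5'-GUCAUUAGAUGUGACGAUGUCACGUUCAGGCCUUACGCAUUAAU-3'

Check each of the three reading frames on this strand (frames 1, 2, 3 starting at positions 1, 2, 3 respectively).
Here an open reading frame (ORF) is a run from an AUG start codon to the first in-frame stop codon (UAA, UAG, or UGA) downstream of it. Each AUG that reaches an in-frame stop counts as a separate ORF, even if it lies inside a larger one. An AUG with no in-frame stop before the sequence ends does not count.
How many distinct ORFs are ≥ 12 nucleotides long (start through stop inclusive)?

1

Frame 1: GUC AUU AGA UGU GAC GAU GUC ACG UUC AGG CCU UAC GCA UUA — no AUG→stop ORF.
Frame 2: UCA UUA GAU GUG ACG AUG UCA CGU UCA GGC CUU ACG CAU UAA — AUG at 17, stop UAA at 41 → 27 nt.
Frame 3: CAU UAG AUG UGA CGA UGU CAC GUU CAG GCC UUA CGC AUU AAU — AUG at 9, stop UGA at 12 → 6 nt.
ORFs ≥ 12 nucleotides: frame 2 17–43 (27 nucleotides). Count = 1.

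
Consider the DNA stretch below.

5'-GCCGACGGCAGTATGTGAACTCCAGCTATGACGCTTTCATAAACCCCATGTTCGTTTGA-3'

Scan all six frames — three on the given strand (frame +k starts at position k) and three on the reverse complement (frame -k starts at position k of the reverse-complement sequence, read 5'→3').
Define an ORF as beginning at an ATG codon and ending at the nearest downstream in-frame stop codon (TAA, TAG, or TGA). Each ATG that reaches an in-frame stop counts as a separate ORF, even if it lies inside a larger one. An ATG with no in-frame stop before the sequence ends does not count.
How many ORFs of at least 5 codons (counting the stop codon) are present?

3

Reverse complement (5'→3'): TCAAACGAACATGGGGTTTATGAAAGCGTCATAGCTGGAGTTCACATACTGCCGTCGGC
Frame +1: GCC GAC GGC AGT ATG TGA ACT CCA GCT ATG ACG CTT TCA TAA ACC CCA TGT TCG TTT — ATG at 13, stop TGA at 16 → 6 nt; ATG at 28, stop TAA at 40 → 15 nt.
Frame +2: CCG ACG GCA GTA TGT GAA CTC CAG CTA TGA CGC TTT CAT AAA CCC CAT GTT CGT TTG — no ATG→stop ORF.
Frame +3: CGA CGG CAG TAT GTG AAC TCC AGC TAT GAC GCT TTC ATA AAC CCC ATG TTC GTT TGA — ATG at 48, stop TGA at 57 → 12 nt.
Frame -1: TCA AAC GAA CAT GGG GTT TAT GAA AGC GTC ATA GCT GGA GTT CAC ATA CTG CCG TCG — no ATG→stop ORF.
Frame -2: CAA ACG AAC ATG GGG TTT ATG AAA GCG TCA TAG CTG GAG TTC ACA TAC TGC CGT CGG — ATG at 11, stop TAG at 32 → 24 nt; ATG at 20, stop TAG at 32 → 15 nt.
Frame -3: AAA CGA ACA TGG GGT TTA TGA AAG CGT CAT AGC TGG AGT TCA CAT ACT GCC GTC GGC — no ATG→stop ORF.
ORFs ≥ 5 codons: frame +1 28–42 (5 codons), frame -2 11–34 (8 codons), frame -2 20–34 (5 codons). Count = 3.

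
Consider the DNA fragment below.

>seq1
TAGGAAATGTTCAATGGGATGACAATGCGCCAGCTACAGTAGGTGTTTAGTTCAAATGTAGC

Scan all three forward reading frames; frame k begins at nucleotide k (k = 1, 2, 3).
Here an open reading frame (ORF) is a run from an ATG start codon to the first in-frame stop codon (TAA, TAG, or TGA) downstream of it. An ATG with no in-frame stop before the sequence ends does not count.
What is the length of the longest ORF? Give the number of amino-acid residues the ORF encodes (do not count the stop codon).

Frame 1: TAG GAA ATG TTC AAT GGG ATG ACA ATG CGC CAG CTA CAG TAG GTG TTT AGT TCA AAT GTA — ATG at 7, stop TAG at 40 → 36 nt; ATG at 19, stop TAG at 40 → 24 nt; ATG at 25, stop TAG at 40 → 18 nt.
Frame 2: AGG AAA TGT TCA ATG GGA TGA CAA TGC GCC AGC TAC AGT AGG TGT TTA GTT CAA ATG TAG — ATG at 14, stop TGA at 20 → 9 nt; ATG at 56, stop TAG at 59 → 6 nt.
Frame 3: GGA AAT GTT CAA TGG GAT GAC AAT GCG CCA GCT ACA GTA GGT GTT TAG TTC AAA TGT AGC — no ATG→stop ORF.
Longest: frame 1, positions 7–42, 36 nt = 12 codons = 11 aa. → 11 amino acids.

11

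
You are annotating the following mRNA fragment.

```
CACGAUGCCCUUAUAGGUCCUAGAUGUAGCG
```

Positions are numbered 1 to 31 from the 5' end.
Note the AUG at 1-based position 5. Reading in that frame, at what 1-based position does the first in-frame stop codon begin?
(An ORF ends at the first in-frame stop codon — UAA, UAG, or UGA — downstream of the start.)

Codons from position 5: AUG (5–7), CCC (8–10), UUA (11–13), UAG (14–16).
UAG is a stop codon; it begins at position 14.

14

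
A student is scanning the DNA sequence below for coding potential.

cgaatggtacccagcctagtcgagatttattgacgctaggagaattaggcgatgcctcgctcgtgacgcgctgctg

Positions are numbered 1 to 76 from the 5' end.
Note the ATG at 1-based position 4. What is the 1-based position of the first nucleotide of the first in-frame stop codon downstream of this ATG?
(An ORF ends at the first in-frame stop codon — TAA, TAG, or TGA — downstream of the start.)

Codons from position 4: ATG (4–6), GTA (7–9), CCC (10–12), AGC (13–15), CTA (16–18), GTC (19–21), GAG (22–24), ATT (25–27), TAT (28–30), TGA (31–33).
TGA is a stop codon; it begins at position 31.

31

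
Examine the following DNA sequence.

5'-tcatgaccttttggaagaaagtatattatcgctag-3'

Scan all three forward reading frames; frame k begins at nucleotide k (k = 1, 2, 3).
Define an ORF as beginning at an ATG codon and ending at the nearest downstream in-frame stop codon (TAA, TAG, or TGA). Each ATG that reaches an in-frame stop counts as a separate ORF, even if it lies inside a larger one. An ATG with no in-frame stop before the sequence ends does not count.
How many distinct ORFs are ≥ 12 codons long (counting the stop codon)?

0

Frame 1: TCA TGA CCT TTT GGA AGA AAG TAT ATT ATC GCT — no ATG→stop ORF.
Frame 2: CAT GAC CTT TTG GAA GAA AGT ATA TTA TCG CTA — no ATG→stop ORF.
Frame 3: ATG ACC TTT TGG AAG AAA GTA TAT TAT CGC TAG — ATG at 3, stop TAG at 33 → 33 nt.
No ORF reaches 12 codons. Count = 0.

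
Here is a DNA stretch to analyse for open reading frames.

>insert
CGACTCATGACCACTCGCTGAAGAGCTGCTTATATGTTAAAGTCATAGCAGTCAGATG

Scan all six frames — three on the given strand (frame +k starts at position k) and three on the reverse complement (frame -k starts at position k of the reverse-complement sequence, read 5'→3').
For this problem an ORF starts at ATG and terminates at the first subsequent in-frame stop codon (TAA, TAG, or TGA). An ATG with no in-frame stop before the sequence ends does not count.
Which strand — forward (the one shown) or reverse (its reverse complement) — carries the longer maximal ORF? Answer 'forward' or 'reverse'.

Reverse complement (5'→3'): CATCTGACTGCTATGACTTTAACATATAAGCAGCTCTTCAGCGAGTGGTCATGAGTCG
Frame +1: CGA CTC ATG ACC ACT CGC TGA AGA GCT GCT TAT ATG TTA AAG TCA TAG CAG TCA GAT — ATG at 7, stop TGA at 19 → 15 nt; ATG at 34, stop TAG at 46 → 15 nt.
Frame +2: GAC TCA TGA CCA CTC GCT GAA GAG CTG CTT ATA TGT TAA AGT CAT AGC AGT CAG ATG — no ATG→stop ORF.
Frame +3: ACT CAT GAC CAC TCG CTG AAG AGC TGC TTA TAT GTT AAA GTC ATA GCA GTC AGA — no ATG→stop ORF.
Frame -1: CAT CTG ACT GCT ATG ACT TTA ACA TAT AAG CAG CTC TTC AGC GAG TGG TCA TGA GTC — ATG at 13, stop TGA at 52 → 42 nt.
Frame -2: ATC TGA CTG CTA TGA CTT TAA CAT ATA AGC AGC TCT TCA GCG AGT GGT CAT GAG TCG — no ATG→stop ORF.
Frame -3: TCT GAC TGC TAT GAC TTT AAC ATA TAA GCA GCT CTT CAG CGA GTG GTC ATG AGT — no ATG→stop ORF.
Forward-strand max 15 nt; reverse-strand max 42 nt. The reverse strand has the longer ORF.

reverse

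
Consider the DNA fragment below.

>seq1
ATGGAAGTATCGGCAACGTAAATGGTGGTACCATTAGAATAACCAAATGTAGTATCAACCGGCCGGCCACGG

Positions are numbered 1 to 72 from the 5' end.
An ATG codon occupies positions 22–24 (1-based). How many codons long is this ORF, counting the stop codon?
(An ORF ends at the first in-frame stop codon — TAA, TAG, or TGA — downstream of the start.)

7

Codons from position 22: ATG (22–24), GTG (25–27), GTA (28–30), CCA (31–33), TTA (34–36), GAA (37–39), TAA (40–42).
TAA is the first in-frame stop; that's 7 codons including the stop.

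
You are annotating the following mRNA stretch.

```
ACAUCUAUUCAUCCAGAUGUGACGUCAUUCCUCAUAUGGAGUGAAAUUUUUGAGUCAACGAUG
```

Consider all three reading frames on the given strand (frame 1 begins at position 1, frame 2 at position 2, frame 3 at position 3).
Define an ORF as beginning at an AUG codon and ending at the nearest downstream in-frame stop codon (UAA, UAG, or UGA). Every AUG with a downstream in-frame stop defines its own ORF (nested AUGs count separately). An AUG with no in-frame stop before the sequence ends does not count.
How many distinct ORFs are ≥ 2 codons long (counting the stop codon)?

2

Frame 1: ACA UCU AUU CAU CCA GAU GUG ACG UCA UUC CUC AUA UGG AGU GAA AUU UUU GAG UCA ACG AUG — no AUG→stop ORF.
Frame 2: CAU CUA UUC AUC CAG AUG UGA CGU CAU UCC UCA UAU GGA GUG AAA UUU UUG AGU CAA CGA — AUG at 17, stop UGA at 20 → 6 nt.
Frame 3: AUC UAU UCA UCC AGA UGU GAC GUC AUU CCU CAU AUG GAG UGA AAU UUU UGA GUC AAC GAU — AUG at 36, stop UGA at 42 → 9 nt.
ORFs ≥ 2 codons: frame 2 17–22 (2 codons), frame 3 36–44 (3 codons). Count = 2.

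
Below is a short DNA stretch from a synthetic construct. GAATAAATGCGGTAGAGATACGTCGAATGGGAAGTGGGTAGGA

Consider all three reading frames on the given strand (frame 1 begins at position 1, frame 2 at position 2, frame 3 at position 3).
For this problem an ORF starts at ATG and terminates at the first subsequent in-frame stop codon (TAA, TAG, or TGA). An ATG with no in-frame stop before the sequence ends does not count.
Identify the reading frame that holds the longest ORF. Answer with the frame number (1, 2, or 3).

3

Frame 1: GAA TAA ATG CGG TAG AGA TAC GTC GAA TGG GAA GTG GGT AGG — ATG at 7, stop TAG at 13 → 9 nt.
Frame 2: AAT AAA TGC GGT AGA GAT ACG TCG AAT GGG AAG TGG GTA GGA — no ATG→stop ORF.
Frame 3: ATA AAT GCG GTA GAG ATA CGT CGA ATG GGA AGT GGG TAG — ATG at 27, stop TAG at 39 → 15 nt.
Longest ORF is 15 nt in frame 3 (positions 27–41).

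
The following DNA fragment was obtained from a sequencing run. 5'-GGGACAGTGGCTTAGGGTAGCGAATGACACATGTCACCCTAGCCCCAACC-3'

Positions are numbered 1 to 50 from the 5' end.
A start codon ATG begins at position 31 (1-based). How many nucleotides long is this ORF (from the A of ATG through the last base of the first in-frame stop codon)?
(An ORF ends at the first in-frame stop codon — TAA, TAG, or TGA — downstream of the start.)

12

Codons from position 31: ATG (31–33), TCA (34–36), CCC (37–39), TAG (40–42).
TAG is the first in-frame stop; ORF spans 31–42, 12 nucleotides.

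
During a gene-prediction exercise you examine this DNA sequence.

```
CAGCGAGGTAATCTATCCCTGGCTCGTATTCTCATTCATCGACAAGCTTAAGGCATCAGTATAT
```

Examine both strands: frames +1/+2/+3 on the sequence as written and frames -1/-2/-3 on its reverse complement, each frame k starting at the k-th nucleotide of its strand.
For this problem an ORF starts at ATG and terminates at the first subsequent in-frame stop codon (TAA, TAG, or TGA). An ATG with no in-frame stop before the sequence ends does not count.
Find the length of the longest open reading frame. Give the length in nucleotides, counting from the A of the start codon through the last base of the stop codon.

Reverse complement (5'→3'): ATATACTGATGCCTTAAGCTTGTCGATGAATGAGAATACGAGCCAGGGATAGATTACCTCGCTG
Frame +1: CAG CGA GGT AAT CTA TCC CTG GCT CGT ATT CTC ATT CAT CGA CAA GCT TAA GGC ATC AGT ATA — no ATG→stop ORF.
Frame +2: AGC GAG GTA ATC TAT CCC TGG CTC GTA TTC TCA TTC ATC GAC AAG CTT AAG GCA TCA GTA TAT — no ATG→stop ORF.
Frame +3: GCG AGG TAA TCT ATC CCT GGC TCG TAT TCT CAT TCA TCG ACA AGC TTA AGG CAT CAG TAT — no ATG→stop ORF.
Frame -1: ATA TAC TGA TGC CTT AAG CTT GTC GAT GAA TGA GAA TAC GAG CCA GGG ATA GAT TAC CTC GCT — no ATG→stop ORF.
Frame -2: TAT ACT GAT GCC TTA AGC TTG TCG ATG AAT GAG AAT ACG AGC CAG GGA TAG ATT ACC TCG CTG — ATG at 26, stop TAG at 50 → 27 nt.
Frame -3: ATA CTG ATG CCT TAA GCT TGT CGA TGA ATG AGA ATA CGA GCC AGG GAT AGA TTA CCT CGC — ATG at 9, stop TAA at 15 → 9 nt.
Longest: frame -2, positions 26–52, 27 nt = 9 codons = 8 aa. → 27 nucleotides.

27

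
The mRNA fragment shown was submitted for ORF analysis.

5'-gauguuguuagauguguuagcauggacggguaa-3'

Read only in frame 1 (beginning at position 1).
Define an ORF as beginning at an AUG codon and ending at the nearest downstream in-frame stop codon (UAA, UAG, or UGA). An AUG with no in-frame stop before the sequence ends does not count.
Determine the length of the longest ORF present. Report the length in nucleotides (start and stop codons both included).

12

Frame 1: GAU GUU GUU AGA UGU GUU AGC AUG GAC GGG UAA — AUG at 22, stop UAA at 31 → 12 nt.
Longest: frame 1, positions 22–33, 12 nt = 4 codons = 3 aa. → 12 nucleotides.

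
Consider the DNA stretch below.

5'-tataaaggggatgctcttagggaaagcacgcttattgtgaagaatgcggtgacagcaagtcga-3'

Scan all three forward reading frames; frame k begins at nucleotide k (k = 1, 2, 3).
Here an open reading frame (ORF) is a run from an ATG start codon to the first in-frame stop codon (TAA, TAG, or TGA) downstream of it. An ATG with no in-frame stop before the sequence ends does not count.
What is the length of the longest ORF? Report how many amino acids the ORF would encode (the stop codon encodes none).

9

Frame 1: TAT AAA GGG GAT GCT CTT AGG GAA AGC ACG CTT ATT GTG AAG AAT GCG GTG ACA GCA AGT CGA — no ATG→stop ORF.
Frame 2: ATA AAG GGG ATG CTC TTA GGG AAA GCA CGC TTA TTG TGA AGA ATG CGG TGA CAG CAA GTC — ATG at 11, stop TGA at 38 → 30 nt; ATG at 44, stop TGA at 50 → 9 nt.
Frame 3: TAA AGG GGA TGC TCT TAG GGA AAG CAC GCT TAT TGT GAA GAA TGC GGT GAC AGC AAG TCG — no ATG→stop ORF.
Longest: frame 2, positions 11–40, 30 nt = 10 codons = 9 aa. → 9 amino acids.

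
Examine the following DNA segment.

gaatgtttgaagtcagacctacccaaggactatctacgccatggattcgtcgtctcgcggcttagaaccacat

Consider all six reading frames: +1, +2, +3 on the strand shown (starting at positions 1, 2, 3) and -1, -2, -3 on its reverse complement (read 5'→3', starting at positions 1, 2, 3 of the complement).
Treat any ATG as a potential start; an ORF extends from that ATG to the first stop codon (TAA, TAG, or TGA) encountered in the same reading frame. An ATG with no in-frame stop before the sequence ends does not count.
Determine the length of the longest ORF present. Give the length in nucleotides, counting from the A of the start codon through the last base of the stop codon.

63

Reverse complement (5'→3'): ATGTGGTTCTAAGCCGCGAGACGACGAATCCATGGCGTAGATAGTCCTTGGGTAGGTCTGACTTCAAACATTC
Frame +1: GAA TGT TTG AAG TCA GAC CTA CCC AAG GAC TAT CTA CGC CAT GGA TTC GTC GTC TCG CGG CTT AGA ACC ACA — no ATG→stop ORF.
Frame +2: AAT GTT TGA AGT CAG ACC TAC CCA AGG ACT ATC TAC GCC ATG GAT TCG TCG TCT CGC GGC TTA GAA CCA CAT — no ATG→stop ORF.
Frame +3: ATG TTT GAA GTC AGA CCT ACC CAA GGA CTA TCT ACG CCA TGG ATT CGT CGT CTC GCG GCT TAG AAC CAC — ATG at 3, stop TAG at 63 → 63 nt.
Frame -1: ATG TGG TTC TAA GCC GCG AGA CGA CGA ATC CAT GGC GTA GAT AGT CCT TGG GTA GGT CTG ACT TCA AAC ATT — ATG at 1, stop TAA at 10 → 12 nt.
Frame -2: TGT GGT TCT AAG CCG CGA GAC GAC GAA TCC ATG GCG TAG ATA GTC CTT GGG TAG GTC TGA CTT CAA ACA TTC — ATG at 32, stop TAG at 38 → 9 nt.
Frame -3: GTG GTT CTA AGC CGC GAG ACG ACG AAT CCA TGG CGT AGA TAG TCC TTG GGT AGG TCT GAC TTC AAA CAT — no ATG→stop ORF.
Longest: frame +3, positions 3–65, 63 nt = 21 codons = 20 aa. → 63 nucleotides.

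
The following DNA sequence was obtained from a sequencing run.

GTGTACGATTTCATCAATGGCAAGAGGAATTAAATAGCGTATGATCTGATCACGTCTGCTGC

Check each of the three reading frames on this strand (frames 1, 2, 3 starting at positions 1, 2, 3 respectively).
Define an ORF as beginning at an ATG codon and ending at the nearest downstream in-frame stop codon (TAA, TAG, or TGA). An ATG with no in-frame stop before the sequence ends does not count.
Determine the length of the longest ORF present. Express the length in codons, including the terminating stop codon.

Frame 1: GTG TAC GAT TTC ATC AAT GGC AAG AGG AAT TAA ATA GCG TAT GAT CTG ATC ACG TCT GCT — no ATG→stop ORF.
Frame 2: TGT ACG ATT TCA TCA ATG GCA AGA GGA ATT AAA TAG CGT ATG ATC TGA TCA CGT CTG CTG — ATG at 17, stop TAG at 35 → 21 nt; ATG at 41, stop TGA at 47 → 9 nt.
Frame 3: GTA CGA TTT CAT CAA TGG CAA GAG GAA TTA AAT AGC GTA TGA TCT GAT CAC GTC TGC TGC — no ATG→stop ORF.
Longest: frame 2, positions 17–37, 21 nt = 7 codons = 6 aa. → 7 codons.

7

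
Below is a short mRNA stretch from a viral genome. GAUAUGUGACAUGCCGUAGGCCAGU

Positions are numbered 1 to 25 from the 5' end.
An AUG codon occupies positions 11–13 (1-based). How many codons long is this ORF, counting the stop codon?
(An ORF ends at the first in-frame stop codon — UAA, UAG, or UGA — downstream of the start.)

Codons from position 11: AUG (11–13), CCG (14–16), UAG (17–19).
UAG is the first in-frame stop; that's 3 codons including the stop.

3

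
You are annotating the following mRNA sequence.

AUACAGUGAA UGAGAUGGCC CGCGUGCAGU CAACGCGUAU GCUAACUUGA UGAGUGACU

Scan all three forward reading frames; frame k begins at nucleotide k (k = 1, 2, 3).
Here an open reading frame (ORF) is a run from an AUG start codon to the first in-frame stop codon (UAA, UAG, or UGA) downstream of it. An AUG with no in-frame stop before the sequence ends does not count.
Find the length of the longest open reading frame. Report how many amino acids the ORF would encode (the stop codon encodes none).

11

Frame 1: AUA CAG UGA AUG AGA UGG CCC GCG UGC AGU CAA CGC GUA UGC UAA CUU GAU GAG UGA — AUG at 10, stop UAA at 43 → 36 nt.
Frame 2: UAC AGU GAA UGA GAU GGC CCG CGU GCA GUC AAC GCG UAU GCU AAC UUG AUG AGU GAC — no AUG→stop ORF.
Frame 3: ACA GUG AAU GAG AUG GCC CGC GUG CAG UCA ACG CGU AUG CUA ACU UGA UGA GUG ACU — AUG at 15, stop UGA at 48 → 36 nt; AUG at 39, stop UGA at 48 → 12 nt.
Longest: frame 1, positions 10–45, 36 nt = 12 codons = 11 aa. → 11 amino acids.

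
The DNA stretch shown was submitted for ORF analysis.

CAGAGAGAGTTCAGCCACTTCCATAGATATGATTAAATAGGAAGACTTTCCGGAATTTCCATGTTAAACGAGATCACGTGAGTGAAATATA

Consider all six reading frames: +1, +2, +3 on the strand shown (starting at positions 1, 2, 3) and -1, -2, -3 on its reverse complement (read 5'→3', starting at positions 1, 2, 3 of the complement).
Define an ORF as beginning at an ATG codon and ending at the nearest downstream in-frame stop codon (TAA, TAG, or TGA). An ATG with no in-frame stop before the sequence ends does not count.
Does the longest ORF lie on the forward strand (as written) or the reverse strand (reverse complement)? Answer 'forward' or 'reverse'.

Reverse complement (5'→3'): TATATTTCACTCACGTGATCTCGTTTAACATGGAAATTCCGGAAAGTCTTCCTATTTAATCATATCTATGGAAGTGGCTGAACTCTCTCTG
Frame +1: CAG AGA GAG TTC AGC CAC TTC CAT AGA TAT GAT TAA ATA GGA AGA CTT TCC GGA ATT TCC ATG TTA AAC GAG ATC ACG TGA GTG AAA TAT — ATG at 61, stop TGA at 79 → 21 nt.
Frame +2: AGA GAG AGT TCA GCC ACT TCC ATA GAT ATG ATT AAA TAG GAA GAC TTT CCG GAA TTT CCA TGT TAA ACG AGA TCA CGT GAG TGA AAT ATA — ATG at 29, stop TAG at 38 → 12 nt.
Frame +3: GAG AGA GTT CAG CCA CTT CCA TAG ATA TGA TTA AAT AGG AAG ACT TTC CGG AAT TTC CAT GTT AAA CGA GAT CAC GTG AGT GAA ATA — no ATG→stop ORF.
Frame -1: TAT ATT TCA CTC ACG TGA TCT CGT TTA ACA TGG AAA TTC CGG AAA GTC TTC CTA TTT AAT CAT ATC TAT GGA AGT GGC TGA ACT CTC TCT — no ATG→stop ORF.
Frame -2: ATA TTT CAC TCA CGT GAT CTC GTT TAA CAT GGA AAT TCC GGA AAG TCT TCC TAT TTA ATC ATA TCT ATG GAA GTG GCT GAA CTC TCT CTG — no ATG→stop ORF.
Frame -3: TAT TTC ACT CAC GTG ATC TCG TTT AAC ATG GAA ATT CCG GAA AGT CTT CCT ATT TAA TCA TAT CTA TGG AAG TGG CTG AAC TCT CTC — ATG at 30, stop TAA at 57 → 30 nt.
Forward-strand max 21 nt; reverse-strand max 30 nt. The reverse strand has the longer ORF.

reverse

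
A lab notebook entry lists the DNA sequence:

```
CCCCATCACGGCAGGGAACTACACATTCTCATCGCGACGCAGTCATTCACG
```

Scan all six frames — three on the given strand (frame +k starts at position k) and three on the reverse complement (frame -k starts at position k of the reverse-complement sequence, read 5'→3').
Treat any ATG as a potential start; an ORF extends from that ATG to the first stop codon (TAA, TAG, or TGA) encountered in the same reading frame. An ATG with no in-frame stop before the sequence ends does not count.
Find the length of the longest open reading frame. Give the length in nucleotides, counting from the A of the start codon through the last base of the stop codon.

27

Reverse complement (5'→3'): CGTGAATGACTGCGTCGCGATGAGAATGTGTAGTTCCCTGCCGTGATGGGG
Frame +1: CCC CAT CAC GGC AGG GAA CTA CAC ATT CTC ATC GCG ACG CAG TCA TTC ACG — no ATG→stop ORF.
Frame +2: CCC ATC ACG GCA GGG AAC TAC ACA TTC TCA TCG CGA CGC AGT CAT TCA — no ATG→stop ORF.
Frame +3: CCA TCA CGG CAG GGA ACT ACA CAT TCT CAT CGC GAC GCA GTC ATT CAC — no ATG→stop ORF.
Frame -1: CGT GAA TGA CTG CGT CGC GAT GAG AAT GTG TAG TTC CCT GCC GTG ATG GGG — no ATG→stop ORF.
Frame -2: GTG AAT GAC TGC GTC GCG ATG AGA ATG TGT AGT TCC CTG CCG TGA TGG — ATG at 20, stop TGA at 44 → 27 nt; ATG at 26, stop TGA at 44 → 21 nt.
Frame -3: TGA ATG ACT GCG TCG CGA TGA GAA TGT GTA GTT CCC TGC CGT GAT GGG — ATG at 6, stop TGA at 21 → 18 nt.
Longest: frame -2, positions 20–46, 27 nt = 9 codons = 8 aa. → 27 nucleotides.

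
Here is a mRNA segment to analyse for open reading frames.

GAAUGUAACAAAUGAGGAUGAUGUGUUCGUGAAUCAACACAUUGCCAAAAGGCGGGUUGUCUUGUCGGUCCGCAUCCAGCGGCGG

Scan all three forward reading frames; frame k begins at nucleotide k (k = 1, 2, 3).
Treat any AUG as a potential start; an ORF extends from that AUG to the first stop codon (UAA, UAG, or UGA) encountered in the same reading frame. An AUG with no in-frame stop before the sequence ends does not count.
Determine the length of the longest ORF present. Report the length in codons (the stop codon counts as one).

7

Frame 1: GAA UGU AAC AAA UGA GGA UGA UGU GUU CGU GAA UCA ACA CAU UGC CAA AAG GCG GGU UGU CUU GUC GGU CCG CAU CCA GCG GCG — no AUG→stop ORF.
Frame 2: AAU GUA ACA AAU GAG GAU GAU GUG UUC GUG AAU CAA CAC AUU GCC AAA AGG CGG GUU GUC UUG UCG GUC CGC AUC CAG CGG CGG — no AUG→stop ORF.
Frame 3: AUG UAA CAA AUG AGG AUG AUG UGU UCG UGA AUC AAC ACA UUG CCA AAA GGC GGG UUG UCU UGU CGG UCC GCA UCC AGC GGC — AUG at 3, stop UAA at 6 → 6 nt; AUG at 12, stop UGA at 30 → 21 nt; AUG at 18, stop UGA at 30 → 15 nt; AUG at 21, stop UGA at 30 → 12 nt.
Longest: frame 3, positions 12–32, 21 nt = 7 codons = 6 aa. → 7 codons.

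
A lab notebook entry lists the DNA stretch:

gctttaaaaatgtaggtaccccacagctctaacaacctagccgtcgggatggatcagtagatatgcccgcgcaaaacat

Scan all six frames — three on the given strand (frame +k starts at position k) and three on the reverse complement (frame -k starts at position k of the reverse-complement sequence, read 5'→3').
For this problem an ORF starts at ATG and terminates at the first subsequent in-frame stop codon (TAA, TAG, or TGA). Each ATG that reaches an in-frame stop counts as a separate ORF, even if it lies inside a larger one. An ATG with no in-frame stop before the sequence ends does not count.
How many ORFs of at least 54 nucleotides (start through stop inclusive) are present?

Reverse complement (5'→3'): ATGTTTTGCGCGGGCATATCTACTGATCCATCCCGACGGCTAGGTTGTTAGAGCTGTGGGGTACCTACATTTTTAAAGC
Frame +1: GCT TTA AAA ATG TAG GTA CCC CAC AGC TCT AAC AAC CTA GCC GTC GGG ATG GAT CAG TAG ATA TGC CCG CGC AAA ACA — ATG at 10, stop TAG at 13 → 6 nt; ATG at 49, stop TAG at 58 → 12 nt.
Frame +2: CTT TAA AAA TGT AGG TAC CCC ACA GCT CTA ACA ACC TAG CCG TCG GGA TGG ATC AGT AGA TAT GCC CGC GCA AAA CAT — no ATG→stop ORF.
Frame +3: TTT AAA AAT GTA GGT ACC CCA CAG CTC TAA CAA CCT AGC CGT CGG GAT GGA TCA GTA GAT ATG CCC GCG CAA AAC — no ATG→stop ORF.
Frame -1: ATG TTT TGC GCG GGC ATA TCT ACT GAT CCA TCC CGA CGG CTA GGT TGT TAG AGC TGT GGG GTA CCT ACA TTT TTA AAG — ATG at 1, stop TAG at 49 → 51 nt.
Frame -2: TGT TTT GCG CGG GCA TAT CTA CTG ATC CAT CCC GAC GGC TAG GTT GTT AGA GCT GTG GGG TAC CTA CAT TTT TAA AGC — no ATG→stop ORF.
Frame -3: GTT TTG CGC GGG CAT ATC TAC TGA TCC ATC CCG ACG GCT AGG TTG TTA GAG CTG TGG GGT ACC TAC ATT TTT AAA — no ATG→stop ORF.
No ORF reaches 54 nucleotides. Count = 0.

0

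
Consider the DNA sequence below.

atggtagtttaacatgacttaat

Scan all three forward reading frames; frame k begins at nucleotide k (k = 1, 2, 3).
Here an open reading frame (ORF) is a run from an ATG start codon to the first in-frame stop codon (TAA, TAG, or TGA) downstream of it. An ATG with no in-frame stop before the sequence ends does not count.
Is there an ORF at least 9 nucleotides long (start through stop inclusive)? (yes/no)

Frame 1: ATG GTA GTT TAA CAT GAC TTA — ATG at 1, stop TAA at 10 → 12 nt.
Frame 2: TGG TAG TTT AAC ATG ACT TAA — ATG at 14, stop TAA at 20 → 9 nt.
Frame 3: GGT AGT TTA ACA TGA CTT AAT — no ATG→stop ORF.
Frame 1 has an ORF of 12 nucleotides (positions 1–12) ≥ 9, so yes.

yes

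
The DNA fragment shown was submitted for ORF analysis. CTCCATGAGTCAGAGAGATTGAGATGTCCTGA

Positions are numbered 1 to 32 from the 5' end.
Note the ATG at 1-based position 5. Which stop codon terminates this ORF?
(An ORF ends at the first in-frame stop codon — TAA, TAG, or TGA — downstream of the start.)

Codons from position 5: ATG (5–7), AGT (8–10), CAG (11–13), AGA (14–16), GAT (17–19), TGA (20–22).
The first in-frame stop codon is TGA.

TGA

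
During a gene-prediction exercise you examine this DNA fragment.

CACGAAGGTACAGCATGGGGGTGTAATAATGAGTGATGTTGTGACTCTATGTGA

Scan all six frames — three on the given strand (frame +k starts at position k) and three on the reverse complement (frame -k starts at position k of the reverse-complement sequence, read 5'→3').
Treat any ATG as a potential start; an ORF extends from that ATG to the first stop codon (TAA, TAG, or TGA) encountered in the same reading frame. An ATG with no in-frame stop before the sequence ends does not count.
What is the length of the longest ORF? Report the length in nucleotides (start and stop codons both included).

12

Reverse complement (5'→3'): TCACATAGAGTCACAACATCACTCATTATTACACCCCCATGCTGTACCTTCGTG
Frame +1: CAC GAA GGT ACA GCA TGG GGG TGT AAT AAT GAG TGA TGT TGT GAC TCT ATG TGA — ATG at 49, stop TGA at 52 → 6 nt.
Frame +2: ACG AAG GTA CAG CAT GGG GGT GTA ATA ATG AGT GAT GTT GTG ACT CTA TGT — no ATG→stop ORF.
Frame +3: CGA AGG TAC AGC ATG GGG GTG TAA TAA TGA GTG ATG TTG TGA CTC TAT GTG — ATG at 15, stop TAA at 24 → 12 nt; ATG at 36, stop TGA at 42 → 9 nt.
Frame -1: TCA CAT AGA GTC ACA ACA TCA CTC ATT ATT ACA CCC CCA TGC TGT ACC TTC GTG — no ATG→stop ORF.
Frame -2: CAC ATA GAG TCA CAA CAT CAC TCA TTA TTA CAC CCC CAT GCT GTA CCT TCG — no ATG→stop ORF.
Frame -3: ACA TAG AGT CAC AAC ATC ACT CAT TAT TAC ACC CCC ATG CTG TAC CTT CGT — no ATG→stop ORF.
Longest: frame +3, positions 15–26, 12 nt = 4 codons = 3 aa. → 12 nucleotides.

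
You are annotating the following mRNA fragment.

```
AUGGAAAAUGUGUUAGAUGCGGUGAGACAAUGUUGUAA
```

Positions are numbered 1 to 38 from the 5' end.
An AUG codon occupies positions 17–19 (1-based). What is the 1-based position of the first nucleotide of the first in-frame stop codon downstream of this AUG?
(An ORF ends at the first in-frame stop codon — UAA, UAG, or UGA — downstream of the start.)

Codons from position 17: AUG (17–19), CGG (20–22), UGA (23–25).
UGA is a stop codon; it begins at position 23.

23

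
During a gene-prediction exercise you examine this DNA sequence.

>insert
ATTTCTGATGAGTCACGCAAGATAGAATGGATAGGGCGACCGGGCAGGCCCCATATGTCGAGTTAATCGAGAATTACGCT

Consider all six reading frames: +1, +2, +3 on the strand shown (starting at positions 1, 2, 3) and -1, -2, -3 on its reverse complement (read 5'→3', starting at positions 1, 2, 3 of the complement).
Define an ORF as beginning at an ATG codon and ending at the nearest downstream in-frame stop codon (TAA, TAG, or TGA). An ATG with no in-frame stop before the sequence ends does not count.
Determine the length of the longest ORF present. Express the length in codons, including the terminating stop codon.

14

Reverse complement (5'→3'): AGCGTAATTCTCGATTAACTCGACATATGGGGCCTGCCCGGTCGCCCTATCCATTCTATCTTGCGTGACTCATCAGAAAT
Frame +1: ATT TCT GAT GAG TCA CGC AAG ATA GAA TGG ATA GGG CGA CCG GGC AGG CCC CAT ATG TCG AGT TAA TCG AGA ATT ACG — ATG at 55, stop TAA at 64 → 12 nt.
Frame +2: TTT CTG ATG AGT CAC GCA AGA TAG AAT GGA TAG GGC GAC CGG GCA GGC CCC ATA TGT CGA GTT AAT CGA GAA TTA CGC — ATG at 8, stop TAG at 23 → 18 nt.
Frame +3: TTC TGA TGA GTC ACG CAA GAT AGA ATG GAT AGG GCG ACC GGG CAG GCC CCA TAT GTC GAG TTA ATC GAG AAT TAC GCT — no ATG→stop ORF.
Frame -1: AGC GTA ATT CTC GAT TAA CTC GAC ATA TGG GGC CTG CCC GGT CGC CCT ATC CAT TCT ATC TTG CGT GAC TCA TCA GAA — no ATG→stop ORF.
Frame -2: GCG TAA TTC TCG ATT AAC TCG ACA TAT GGG GCC TGC CCG GTC GCC CTA TCC ATT CTA TCT TGC GTG ACT CAT CAG AAA — no ATG→stop ORF.
Frame -3: CGT AAT TCT CGA TTA ACT CGA CAT ATG GGG CCT GCC CGG TCG CCC TAT CCA TTC TAT CTT GCG TGA CTC ATC AGA AAT — ATG at 27, stop TGA at 66 → 42 nt.
Longest: frame -3, positions 27–68, 42 nt = 14 codons = 13 aa. → 14 codons.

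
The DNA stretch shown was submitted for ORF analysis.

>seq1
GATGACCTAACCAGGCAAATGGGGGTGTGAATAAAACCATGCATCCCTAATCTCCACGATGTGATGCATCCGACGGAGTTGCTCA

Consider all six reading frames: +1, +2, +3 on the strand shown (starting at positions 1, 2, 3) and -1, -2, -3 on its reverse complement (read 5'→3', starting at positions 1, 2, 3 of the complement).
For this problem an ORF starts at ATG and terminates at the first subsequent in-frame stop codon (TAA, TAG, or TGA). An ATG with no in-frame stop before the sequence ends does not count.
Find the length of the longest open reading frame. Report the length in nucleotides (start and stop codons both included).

Reverse complement (5'→3'): TGAGCAACTCCGTCGGATGCATCACATCGTGGAGATTAGGGATGCATGGTTTTATTCACACCCCCATTTGCCTGGTTAGGTCATC
Frame +1: GAT GAC CTA ACC AGG CAA ATG GGG GTG TGA ATA AAA CCA TGC ATC CCT AAT CTC CAC GAT GTG ATG CAT CCG ACG GAG TTG CTC — ATG at 19, stop TGA at 28 → 12 nt.
Frame +2: ATG ACC TAA CCA GGC AAA TGG GGG TGT GAA TAA AAC CAT GCA TCC CTA ATC TCC ACG ATG TGA TGC ATC CGA CGG AGT TGC TCA — ATG at 2, stop TAA at 8 → 9 nt; ATG at 59, stop TGA at 62 → 6 nt.
Frame +3: TGA CCT AAC CAG GCA AAT GGG GGT GTG AAT AAA ACC ATG CAT CCC TAA TCT CCA CGA TGT GAT GCA TCC GAC GGA GTT GCT — ATG at 39, stop TAA at 48 → 12 nt.
Frame -1: TGA GCA ACT CCG TCG GAT GCA TCA CAT CGT GGA GAT TAG GGA TGC ATG GTT TTA TTC ACA CCC CCA TTT GCC TGG TTA GGT CAT — no ATG→stop ORF.
Frame -2: GAG CAA CTC CGT CGG ATG CAT CAC ATC GTG GAG ATT AGG GAT GCA TGG TTT TAT TCA CAC CCC CAT TTG CCT GGT TAG GTC ATC — ATG at 17, stop TAG at 77 → 63 nt.
Frame -3: AGC AAC TCC GTC GGA TGC ATC ACA TCG TGG AGA TTA GGG ATG CAT GGT TTT ATT CAC ACC CCC ATT TGC CTG GTT AGG TCA — no ATG→stop ORF.
Longest: frame -2, positions 17–79, 63 nt = 21 codons = 20 aa. → 63 nucleotides.

63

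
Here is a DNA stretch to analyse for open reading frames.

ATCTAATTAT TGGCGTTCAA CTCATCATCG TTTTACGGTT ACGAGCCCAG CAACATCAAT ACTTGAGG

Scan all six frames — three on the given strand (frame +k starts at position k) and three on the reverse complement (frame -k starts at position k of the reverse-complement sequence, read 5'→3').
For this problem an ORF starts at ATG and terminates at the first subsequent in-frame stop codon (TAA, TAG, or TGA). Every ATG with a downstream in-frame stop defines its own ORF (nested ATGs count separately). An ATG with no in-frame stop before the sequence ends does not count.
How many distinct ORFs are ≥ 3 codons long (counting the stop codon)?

Reverse complement (5'→3'): CCTCAAGTATTGATGTTGCTGGGCTCGTAACCGTAAAACGATGATGAGTTGAACGCCAATAATTAGAT
Frame +1: ATC TAA TTA TTG GCG TTC AAC TCA TCA TCG TTT TAC GGT TAC GAG CCC AGC AAC ATC AAT ACT TGA — no ATG→stop ORF.
Frame +2: TCT AAT TAT TGG CGT TCA ACT CAT CAT CGT TTT ACG GTT ACG AGC CCA GCA ACA TCA ATA CTT GAG — no ATG→stop ORF.
Frame +3: CTA ATT ATT GGC GTT CAA CTC ATC ATC GTT TTA CGG TTA CGA GCC CAG CAA CAT CAA TAC TTG AGG — no ATG→stop ORF.
Frame -1: CCT CAA GTA TTG ATG TTG CTG GGC TCG TAA CCG TAA AAC GAT GAT GAG TTG AAC GCC AAT AAT TAG — ATG at 13, stop TAA at 28 → 18 nt.
Frame -2: CTC AAG TAT TGA TGT TGC TGG GCT CGT AAC CGT AAA ACG ATG ATG AGT TGA ACG CCA ATA ATT AGA — ATG at 41, stop TGA at 50 → 12 nt; ATG at 44, stop TGA at 50 → 9 nt.
Frame -3: TCA AGT ATT GAT GTT GCT GGG CTC GTA ACC GTA AAA CGA TGA TGA GTT GAA CGC CAA TAA TTA GAT — no ATG→stop ORF.
ORFs ≥ 3 codons: frame -1 13–30 (6 codons), frame -2 41–52 (4 codons), frame -2 44–52 (3 codons). Count = 3.

3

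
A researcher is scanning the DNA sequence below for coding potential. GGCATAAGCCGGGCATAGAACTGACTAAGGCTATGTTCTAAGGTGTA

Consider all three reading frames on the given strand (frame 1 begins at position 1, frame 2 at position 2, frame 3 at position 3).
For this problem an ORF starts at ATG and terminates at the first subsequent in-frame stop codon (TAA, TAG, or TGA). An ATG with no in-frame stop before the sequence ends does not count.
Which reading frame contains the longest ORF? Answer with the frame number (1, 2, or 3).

Frame 1: GGC ATA AGC CGG GCA TAG AAC TGA CTA AGG CTA TGT TCT AAG GTG — no ATG→stop ORF.
Frame 2: GCA TAA GCC GGG CAT AGA ACT GAC TAA GGC TAT GTT CTA AGG TGT — no ATG→stop ORF.
Frame 3: CAT AAG CCG GGC ATA GAA CTG ACT AAG GCT ATG TTC TAA GGT GTA — ATG at 33, stop TAA at 39 → 9 nt.
Longest ORF is 9 nt in frame 3 (positions 33–41).

3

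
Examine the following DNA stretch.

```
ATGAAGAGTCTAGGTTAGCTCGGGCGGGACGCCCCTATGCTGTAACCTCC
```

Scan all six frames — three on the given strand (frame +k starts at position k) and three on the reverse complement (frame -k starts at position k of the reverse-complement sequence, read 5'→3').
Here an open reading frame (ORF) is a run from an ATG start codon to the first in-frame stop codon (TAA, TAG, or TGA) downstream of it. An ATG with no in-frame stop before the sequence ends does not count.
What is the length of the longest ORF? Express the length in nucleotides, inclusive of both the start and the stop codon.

18

Reverse complement (5'→3'): GGAGGTTACAGCATAGGGGCGTCCCGCCCGAGCTAACCTAGACTCTTCAT
Frame +1: ATG AAG AGT CTA GGT TAG CTC GGG CGG GAC GCC CCT ATG CTG TAA CCT — ATG at 1, stop TAG at 16 → 18 nt; ATG at 37, stop TAA at 43 → 9 nt.
Frame +2: TGA AGA GTC TAG GTT AGC TCG GGC GGG ACG CCC CTA TGC TGT AAC CTC — no ATG→stop ORF.
Frame +3: GAA GAG TCT AGG TTA GCT CGG GCG GGA CGC CCC TAT GCT GTA ACC TCC — no ATG→stop ORF.
Frame -1: GGA GGT TAC AGC ATA GGG GCG TCC CGC CCG AGC TAA CCT AGA CTC TTC — no ATG→stop ORF.
Frame -2: GAG GTT ACA GCA TAG GGG CGT CCC GCC CGA GCT AAC CTA GAC TCT TCA — no ATG→stop ORF.
Frame -3: AGG TTA CAG CAT AGG GGC GTC CCG CCC GAG CTA ACC TAG ACT CTT CAT — no ATG→stop ORF.
Longest: frame +1, positions 1–18, 18 nt = 6 codons = 5 aa. → 18 nucleotides.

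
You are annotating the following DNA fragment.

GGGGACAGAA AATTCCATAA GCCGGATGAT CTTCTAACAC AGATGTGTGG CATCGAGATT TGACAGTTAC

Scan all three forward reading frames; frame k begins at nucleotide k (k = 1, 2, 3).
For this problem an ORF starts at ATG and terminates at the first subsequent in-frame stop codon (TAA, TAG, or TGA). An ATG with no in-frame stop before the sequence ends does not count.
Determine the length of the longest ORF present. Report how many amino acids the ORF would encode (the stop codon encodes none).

6

Frame 1: GGG GAC AGA AAA TTC CAT AAG CCG GAT GAT CTT CTA ACA CAG ATG TGT GGC ATC GAG ATT TGA CAG TTA — ATG at 43, stop TGA at 61 → 21 nt.
Frame 2: GGG ACA GAA AAT TCC ATA AGC CGG ATG ATC TTC TAA CAC AGA TGT GTG GCA TCG AGA TTT GAC AGT TAC — ATG at 26, stop TAA at 35 → 12 nt.
Frame 3: GGA CAG AAA ATT CCA TAA GCC GGA TGA TCT TCT AAC ACA GAT GTG TGG CAT CGA GAT TTG ACA GTT — no ATG→stop ORF.
Longest: frame 1, positions 43–63, 21 nt = 7 codons = 6 aa. → 6 amino acids.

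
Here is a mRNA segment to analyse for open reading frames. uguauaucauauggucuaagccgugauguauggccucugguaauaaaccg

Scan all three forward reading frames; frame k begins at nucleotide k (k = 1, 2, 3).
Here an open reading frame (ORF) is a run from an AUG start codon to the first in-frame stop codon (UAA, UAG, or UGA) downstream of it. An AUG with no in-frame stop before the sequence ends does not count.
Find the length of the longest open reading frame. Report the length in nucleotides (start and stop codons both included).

Frame 1: UGU AUA UCA UAU GGU CUA AGC CGU GAU GUA UGG CCU CUG GUA AUA AAC — no AUG→stop ORF.
Frame 2: GUA UAU CAU AUG GUC UAA GCC GUG AUG UAU GGC CUC UGG UAA UAA ACC — AUG at 11, stop UAA at 17 → 9 nt; AUG at 26, stop UAA at 41 → 18 nt.
Frame 3: UAU AUC AUA UGG UCU AAG CCG UGA UGU AUG GCC UCU GGU AAU AAA CCG — no AUG→stop ORF.
Longest: frame 2, positions 26–43, 18 nt = 6 codons = 5 aa. → 18 nucleotides.

18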